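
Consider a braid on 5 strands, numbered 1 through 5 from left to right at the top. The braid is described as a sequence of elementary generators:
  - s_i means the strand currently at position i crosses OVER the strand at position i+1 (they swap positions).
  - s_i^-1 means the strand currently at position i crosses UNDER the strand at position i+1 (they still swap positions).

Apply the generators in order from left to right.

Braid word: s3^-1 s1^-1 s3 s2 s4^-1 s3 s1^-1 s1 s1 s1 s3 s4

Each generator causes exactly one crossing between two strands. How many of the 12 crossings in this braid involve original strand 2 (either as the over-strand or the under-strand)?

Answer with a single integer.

Gen 1: crossing 3x4. Involves strand 2? no. Count so far: 0
Gen 2: crossing 1x2. Involves strand 2? yes. Count so far: 1
Gen 3: crossing 4x3. Involves strand 2? no. Count so far: 1
Gen 4: crossing 1x3. Involves strand 2? no. Count so far: 1
Gen 5: crossing 4x5. Involves strand 2? no. Count so far: 1
Gen 6: crossing 1x5. Involves strand 2? no. Count so far: 1
Gen 7: crossing 2x3. Involves strand 2? yes. Count so far: 2
Gen 8: crossing 3x2. Involves strand 2? yes. Count so far: 3
Gen 9: crossing 2x3. Involves strand 2? yes. Count so far: 4
Gen 10: crossing 3x2. Involves strand 2? yes. Count so far: 5
Gen 11: crossing 5x1. Involves strand 2? no. Count so far: 5
Gen 12: crossing 5x4. Involves strand 2? no. Count so far: 5

Answer: 5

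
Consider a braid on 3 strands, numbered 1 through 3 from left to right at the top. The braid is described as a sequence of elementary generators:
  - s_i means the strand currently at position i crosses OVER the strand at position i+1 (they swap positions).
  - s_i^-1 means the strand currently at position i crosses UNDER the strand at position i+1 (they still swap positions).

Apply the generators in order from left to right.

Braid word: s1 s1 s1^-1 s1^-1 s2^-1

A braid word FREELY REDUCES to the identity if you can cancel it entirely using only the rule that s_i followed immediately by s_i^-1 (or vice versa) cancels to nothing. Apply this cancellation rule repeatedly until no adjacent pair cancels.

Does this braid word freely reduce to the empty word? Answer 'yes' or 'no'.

Answer: no

Derivation:
Gen 1 (s1): push. Stack: [s1]
Gen 2 (s1): push. Stack: [s1 s1]
Gen 3 (s1^-1): cancels prior s1. Stack: [s1]
Gen 4 (s1^-1): cancels prior s1. Stack: []
Gen 5 (s2^-1): push. Stack: [s2^-1]
Reduced word: s2^-1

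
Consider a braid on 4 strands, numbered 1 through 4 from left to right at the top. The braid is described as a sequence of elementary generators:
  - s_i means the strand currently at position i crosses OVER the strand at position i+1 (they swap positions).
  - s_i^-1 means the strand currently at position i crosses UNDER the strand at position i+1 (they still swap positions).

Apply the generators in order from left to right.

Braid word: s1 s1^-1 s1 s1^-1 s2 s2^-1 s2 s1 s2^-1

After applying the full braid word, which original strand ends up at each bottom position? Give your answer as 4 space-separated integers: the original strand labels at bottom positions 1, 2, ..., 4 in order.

Gen 1 (s1): strand 1 crosses over strand 2. Perm now: [2 1 3 4]
Gen 2 (s1^-1): strand 2 crosses under strand 1. Perm now: [1 2 3 4]
Gen 3 (s1): strand 1 crosses over strand 2. Perm now: [2 1 3 4]
Gen 4 (s1^-1): strand 2 crosses under strand 1. Perm now: [1 2 3 4]
Gen 5 (s2): strand 2 crosses over strand 3. Perm now: [1 3 2 4]
Gen 6 (s2^-1): strand 3 crosses under strand 2. Perm now: [1 2 3 4]
Gen 7 (s2): strand 2 crosses over strand 3. Perm now: [1 3 2 4]
Gen 8 (s1): strand 1 crosses over strand 3. Perm now: [3 1 2 4]
Gen 9 (s2^-1): strand 1 crosses under strand 2. Perm now: [3 2 1 4]

Answer: 3 2 1 4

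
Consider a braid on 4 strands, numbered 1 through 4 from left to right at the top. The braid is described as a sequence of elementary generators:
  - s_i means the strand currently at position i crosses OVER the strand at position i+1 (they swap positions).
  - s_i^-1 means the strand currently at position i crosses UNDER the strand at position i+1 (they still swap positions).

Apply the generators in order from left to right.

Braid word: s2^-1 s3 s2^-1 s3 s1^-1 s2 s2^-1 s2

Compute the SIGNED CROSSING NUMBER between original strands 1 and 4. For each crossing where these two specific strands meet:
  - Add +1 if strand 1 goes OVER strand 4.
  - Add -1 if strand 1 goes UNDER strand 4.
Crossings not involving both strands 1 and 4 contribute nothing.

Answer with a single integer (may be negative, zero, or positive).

Answer: -1

Derivation:
Gen 1: crossing 2x3. Both 1&4? no. Sum: 0
Gen 2: crossing 2x4. Both 1&4? no. Sum: 0
Gen 3: crossing 3x4. Both 1&4? no. Sum: 0
Gen 4: crossing 3x2. Both 1&4? no. Sum: 0
Gen 5: 1 under 4. Both 1&4? yes. Contrib: -1. Sum: -1
Gen 6: crossing 1x2. Both 1&4? no. Sum: -1
Gen 7: crossing 2x1. Both 1&4? no. Sum: -1
Gen 8: crossing 1x2. Both 1&4? no. Sum: -1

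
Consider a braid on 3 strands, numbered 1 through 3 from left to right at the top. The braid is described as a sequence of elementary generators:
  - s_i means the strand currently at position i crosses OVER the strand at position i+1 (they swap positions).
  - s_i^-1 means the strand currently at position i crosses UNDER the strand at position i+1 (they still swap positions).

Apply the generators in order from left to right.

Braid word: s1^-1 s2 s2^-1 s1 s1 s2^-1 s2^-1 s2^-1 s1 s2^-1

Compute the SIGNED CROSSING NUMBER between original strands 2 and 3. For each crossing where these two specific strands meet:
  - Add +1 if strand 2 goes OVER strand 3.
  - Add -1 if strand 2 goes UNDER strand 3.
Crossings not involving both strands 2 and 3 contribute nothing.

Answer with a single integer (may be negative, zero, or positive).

Gen 1: crossing 1x2. Both 2&3? no. Sum: 0
Gen 2: crossing 1x3. Both 2&3? no. Sum: 0
Gen 3: crossing 3x1. Both 2&3? no. Sum: 0
Gen 4: crossing 2x1. Both 2&3? no. Sum: 0
Gen 5: crossing 1x2. Both 2&3? no. Sum: 0
Gen 6: crossing 1x3. Both 2&3? no. Sum: 0
Gen 7: crossing 3x1. Both 2&3? no. Sum: 0
Gen 8: crossing 1x3. Both 2&3? no. Sum: 0
Gen 9: 2 over 3. Both 2&3? yes. Contrib: +1. Sum: 1
Gen 10: crossing 2x1. Both 2&3? no. Sum: 1

Answer: 1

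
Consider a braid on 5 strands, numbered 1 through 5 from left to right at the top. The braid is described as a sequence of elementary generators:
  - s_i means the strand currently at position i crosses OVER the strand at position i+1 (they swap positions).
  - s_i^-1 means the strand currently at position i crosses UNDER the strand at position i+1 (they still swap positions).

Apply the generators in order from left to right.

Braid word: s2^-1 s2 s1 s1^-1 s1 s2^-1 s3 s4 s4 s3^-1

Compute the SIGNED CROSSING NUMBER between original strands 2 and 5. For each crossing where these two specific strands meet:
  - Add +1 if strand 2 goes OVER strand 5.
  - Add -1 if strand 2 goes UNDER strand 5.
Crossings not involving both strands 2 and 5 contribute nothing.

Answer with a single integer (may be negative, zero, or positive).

Gen 1: crossing 2x3. Both 2&5? no. Sum: 0
Gen 2: crossing 3x2. Both 2&5? no. Sum: 0
Gen 3: crossing 1x2. Both 2&5? no. Sum: 0
Gen 4: crossing 2x1. Both 2&5? no. Sum: 0
Gen 5: crossing 1x2. Both 2&5? no. Sum: 0
Gen 6: crossing 1x3. Both 2&5? no. Sum: 0
Gen 7: crossing 1x4. Both 2&5? no. Sum: 0
Gen 8: crossing 1x5. Both 2&5? no. Sum: 0
Gen 9: crossing 5x1. Both 2&5? no. Sum: 0
Gen 10: crossing 4x1. Both 2&5? no. Sum: 0

Answer: 0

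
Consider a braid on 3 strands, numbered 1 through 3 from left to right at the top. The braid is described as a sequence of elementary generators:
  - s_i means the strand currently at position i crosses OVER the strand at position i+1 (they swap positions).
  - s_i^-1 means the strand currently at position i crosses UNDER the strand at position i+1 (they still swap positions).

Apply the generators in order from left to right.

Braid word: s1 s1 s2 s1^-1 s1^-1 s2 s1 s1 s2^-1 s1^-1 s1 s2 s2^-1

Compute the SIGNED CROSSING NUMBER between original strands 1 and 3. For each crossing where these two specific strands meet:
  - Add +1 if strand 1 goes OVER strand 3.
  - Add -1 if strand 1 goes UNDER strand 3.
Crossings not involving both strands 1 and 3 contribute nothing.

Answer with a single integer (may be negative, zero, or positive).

Answer: -2

Derivation:
Gen 1: crossing 1x2. Both 1&3? no. Sum: 0
Gen 2: crossing 2x1. Both 1&3? no. Sum: 0
Gen 3: crossing 2x3. Both 1&3? no. Sum: 0
Gen 4: 1 under 3. Both 1&3? yes. Contrib: -1. Sum: -1
Gen 5: 3 under 1. Both 1&3? yes. Contrib: +1. Sum: 0
Gen 6: crossing 3x2. Both 1&3? no. Sum: 0
Gen 7: crossing 1x2. Both 1&3? no. Sum: 0
Gen 8: crossing 2x1. Both 1&3? no. Sum: 0
Gen 9: crossing 2x3. Both 1&3? no. Sum: 0
Gen 10: 1 under 3. Both 1&3? yes. Contrib: -1. Sum: -1
Gen 11: 3 over 1. Both 1&3? yes. Contrib: -1. Sum: -2
Gen 12: crossing 3x2. Both 1&3? no. Sum: -2
Gen 13: crossing 2x3. Both 1&3? no. Sum: -2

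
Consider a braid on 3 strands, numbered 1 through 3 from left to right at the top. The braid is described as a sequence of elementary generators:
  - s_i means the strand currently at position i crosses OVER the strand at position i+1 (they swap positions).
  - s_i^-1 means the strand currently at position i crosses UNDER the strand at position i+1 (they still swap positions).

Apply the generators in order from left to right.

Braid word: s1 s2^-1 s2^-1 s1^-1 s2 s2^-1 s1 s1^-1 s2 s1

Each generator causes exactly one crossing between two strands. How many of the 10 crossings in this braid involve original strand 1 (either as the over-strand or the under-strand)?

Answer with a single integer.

Answer: 7

Derivation:
Gen 1: crossing 1x2. Involves strand 1? yes. Count so far: 1
Gen 2: crossing 1x3. Involves strand 1? yes. Count so far: 2
Gen 3: crossing 3x1. Involves strand 1? yes. Count so far: 3
Gen 4: crossing 2x1. Involves strand 1? yes. Count so far: 4
Gen 5: crossing 2x3. Involves strand 1? no. Count so far: 4
Gen 6: crossing 3x2. Involves strand 1? no. Count so far: 4
Gen 7: crossing 1x2. Involves strand 1? yes. Count so far: 5
Gen 8: crossing 2x1. Involves strand 1? yes. Count so far: 6
Gen 9: crossing 2x3. Involves strand 1? no. Count so far: 6
Gen 10: crossing 1x3. Involves strand 1? yes. Count so far: 7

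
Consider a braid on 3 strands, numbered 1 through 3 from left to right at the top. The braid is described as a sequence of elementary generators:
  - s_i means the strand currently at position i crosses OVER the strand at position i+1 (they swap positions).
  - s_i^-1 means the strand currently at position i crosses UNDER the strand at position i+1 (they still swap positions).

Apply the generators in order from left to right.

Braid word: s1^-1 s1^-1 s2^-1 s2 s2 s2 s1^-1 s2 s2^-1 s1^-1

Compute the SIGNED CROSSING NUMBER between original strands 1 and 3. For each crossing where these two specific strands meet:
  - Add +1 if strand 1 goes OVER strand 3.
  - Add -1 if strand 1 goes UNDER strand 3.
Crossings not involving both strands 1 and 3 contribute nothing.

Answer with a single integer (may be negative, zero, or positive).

Answer: 2

Derivation:
Gen 1: crossing 1x2. Both 1&3? no. Sum: 0
Gen 2: crossing 2x1. Both 1&3? no. Sum: 0
Gen 3: crossing 2x3. Both 1&3? no. Sum: 0
Gen 4: crossing 3x2. Both 1&3? no. Sum: 0
Gen 5: crossing 2x3. Both 1&3? no. Sum: 0
Gen 6: crossing 3x2. Both 1&3? no. Sum: 0
Gen 7: crossing 1x2. Both 1&3? no. Sum: 0
Gen 8: 1 over 3. Both 1&3? yes. Contrib: +1. Sum: 1
Gen 9: 3 under 1. Both 1&3? yes. Contrib: +1. Sum: 2
Gen 10: crossing 2x1. Both 1&3? no. Sum: 2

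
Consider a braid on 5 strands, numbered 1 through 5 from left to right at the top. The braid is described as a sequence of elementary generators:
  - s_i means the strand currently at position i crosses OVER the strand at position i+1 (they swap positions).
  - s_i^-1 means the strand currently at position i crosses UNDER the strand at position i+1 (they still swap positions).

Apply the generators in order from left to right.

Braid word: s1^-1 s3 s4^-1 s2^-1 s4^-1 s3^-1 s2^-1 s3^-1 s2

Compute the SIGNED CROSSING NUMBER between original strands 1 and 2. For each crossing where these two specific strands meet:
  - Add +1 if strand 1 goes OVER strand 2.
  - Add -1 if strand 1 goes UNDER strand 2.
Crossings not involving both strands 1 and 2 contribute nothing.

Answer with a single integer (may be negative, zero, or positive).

Gen 1: 1 under 2. Both 1&2? yes. Contrib: -1. Sum: -1
Gen 2: crossing 3x4. Both 1&2? no. Sum: -1
Gen 3: crossing 3x5. Both 1&2? no. Sum: -1
Gen 4: crossing 1x4. Both 1&2? no. Sum: -1
Gen 5: crossing 5x3. Both 1&2? no. Sum: -1
Gen 6: crossing 1x3. Both 1&2? no. Sum: -1
Gen 7: crossing 4x3. Both 1&2? no. Sum: -1
Gen 8: crossing 4x1. Both 1&2? no. Sum: -1
Gen 9: crossing 3x1. Both 1&2? no. Sum: -1

Answer: -1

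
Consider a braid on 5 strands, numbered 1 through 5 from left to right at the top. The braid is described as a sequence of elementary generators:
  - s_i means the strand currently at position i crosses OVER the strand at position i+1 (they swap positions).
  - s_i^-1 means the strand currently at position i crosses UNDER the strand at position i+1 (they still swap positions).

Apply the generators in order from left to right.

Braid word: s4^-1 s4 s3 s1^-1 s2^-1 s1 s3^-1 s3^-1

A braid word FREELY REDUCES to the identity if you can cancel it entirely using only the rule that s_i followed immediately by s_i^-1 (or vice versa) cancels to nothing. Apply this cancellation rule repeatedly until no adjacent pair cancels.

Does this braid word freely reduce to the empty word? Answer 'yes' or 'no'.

Gen 1 (s4^-1): push. Stack: [s4^-1]
Gen 2 (s4): cancels prior s4^-1. Stack: []
Gen 3 (s3): push. Stack: [s3]
Gen 4 (s1^-1): push. Stack: [s3 s1^-1]
Gen 5 (s2^-1): push. Stack: [s3 s1^-1 s2^-1]
Gen 6 (s1): push. Stack: [s3 s1^-1 s2^-1 s1]
Gen 7 (s3^-1): push. Stack: [s3 s1^-1 s2^-1 s1 s3^-1]
Gen 8 (s3^-1): push. Stack: [s3 s1^-1 s2^-1 s1 s3^-1 s3^-1]
Reduced word: s3 s1^-1 s2^-1 s1 s3^-1 s3^-1

Answer: no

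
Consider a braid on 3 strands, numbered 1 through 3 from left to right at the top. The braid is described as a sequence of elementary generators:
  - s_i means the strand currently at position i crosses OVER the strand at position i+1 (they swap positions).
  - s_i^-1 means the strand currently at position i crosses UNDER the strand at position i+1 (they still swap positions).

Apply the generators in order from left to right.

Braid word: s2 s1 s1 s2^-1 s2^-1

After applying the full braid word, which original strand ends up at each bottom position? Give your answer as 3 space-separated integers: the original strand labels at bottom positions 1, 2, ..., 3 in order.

Answer: 1 3 2

Derivation:
Gen 1 (s2): strand 2 crosses over strand 3. Perm now: [1 3 2]
Gen 2 (s1): strand 1 crosses over strand 3. Perm now: [3 1 2]
Gen 3 (s1): strand 3 crosses over strand 1. Perm now: [1 3 2]
Gen 4 (s2^-1): strand 3 crosses under strand 2. Perm now: [1 2 3]
Gen 5 (s2^-1): strand 2 crosses under strand 3. Perm now: [1 3 2]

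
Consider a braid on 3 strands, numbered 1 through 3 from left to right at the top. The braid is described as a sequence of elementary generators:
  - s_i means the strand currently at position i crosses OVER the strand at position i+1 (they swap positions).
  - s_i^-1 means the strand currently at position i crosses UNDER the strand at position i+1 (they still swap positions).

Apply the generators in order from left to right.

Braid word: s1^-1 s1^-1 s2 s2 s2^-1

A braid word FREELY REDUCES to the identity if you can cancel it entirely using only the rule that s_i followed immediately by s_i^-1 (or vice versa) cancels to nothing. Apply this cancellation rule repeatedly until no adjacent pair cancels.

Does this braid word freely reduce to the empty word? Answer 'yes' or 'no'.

Answer: no

Derivation:
Gen 1 (s1^-1): push. Stack: [s1^-1]
Gen 2 (s1^-1): push. Stack: [s1^-1 s1^-1]
Gen 3 (s2): push. Stack: [s1^-1 s1^-1 s2]
Gen 4 (s2): push. Stack: [s1^-1 s1^-1 s2 s2]
Gen 5 (s2^-1): cancels prior s2. Stack: [s1^-1 s1^-1 s2]
Reduced word: s1^-1 s1^-1 s2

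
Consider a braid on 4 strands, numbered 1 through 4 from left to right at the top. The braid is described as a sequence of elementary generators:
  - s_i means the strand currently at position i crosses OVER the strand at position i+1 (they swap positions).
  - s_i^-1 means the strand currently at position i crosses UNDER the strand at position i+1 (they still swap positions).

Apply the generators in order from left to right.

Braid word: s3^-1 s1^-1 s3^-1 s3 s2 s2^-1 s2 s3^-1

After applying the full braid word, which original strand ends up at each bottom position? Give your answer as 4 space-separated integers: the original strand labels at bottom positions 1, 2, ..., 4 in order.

Gen 1 (s3^-1): strand 3 crosses under strand 4. Perm now: [1 2 4 3]
Gen 2 (s1^-1): strand 1 crosses under strand 2. Perm now: [2 1 4 3]
Gen 3 (s3^-1): strand 4 crosses under strand 3. Perm now: [2 1 3 4]
Gen 4 (s3): strand 3 crosses over strand 4. Perm now: [2 1 4 3]
Gen 5 (s2): strand 1 crosses over strand 4. Perm now: [2 4 1 3]
Gen 6 (s2^-1): strand 4 crosses under strand 1. Perm now: [2 1 4 3]
Gen 7 (s2): strand 1 crosses over strand 4. Perm now: [2 4 1 3]
Gen 8 (s3^-1): strand 1 crosses under strand 3. Perm now: [2 4 3 1]

Answer: 2 4 3 1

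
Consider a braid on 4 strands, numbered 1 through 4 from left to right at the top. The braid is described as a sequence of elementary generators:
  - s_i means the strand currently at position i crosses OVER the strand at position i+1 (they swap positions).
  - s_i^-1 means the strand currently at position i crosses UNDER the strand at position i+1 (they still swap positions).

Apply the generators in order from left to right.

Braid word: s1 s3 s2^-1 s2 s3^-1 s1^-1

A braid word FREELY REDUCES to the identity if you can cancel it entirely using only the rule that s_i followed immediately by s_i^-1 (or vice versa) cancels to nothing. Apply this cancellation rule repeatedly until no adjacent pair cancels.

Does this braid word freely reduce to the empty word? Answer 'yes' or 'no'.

Gen 1 (s1): push. Stack: [s1]
Gen 2 (s3): push. Stack: [s1 s3]
Gen 3 (s2^-1): push. Stack: [s1 s3 s2^-1]
Gen 4 (s2): cancels prior s2^-1. Stack: [s1 s3]
Gen 5 (s3^-1): cancels prior s3. Stack: [s1]
Gen 6 (s1^-1): cancels prior s1. Stack: []
Reduced word: (empty)

Answer: yes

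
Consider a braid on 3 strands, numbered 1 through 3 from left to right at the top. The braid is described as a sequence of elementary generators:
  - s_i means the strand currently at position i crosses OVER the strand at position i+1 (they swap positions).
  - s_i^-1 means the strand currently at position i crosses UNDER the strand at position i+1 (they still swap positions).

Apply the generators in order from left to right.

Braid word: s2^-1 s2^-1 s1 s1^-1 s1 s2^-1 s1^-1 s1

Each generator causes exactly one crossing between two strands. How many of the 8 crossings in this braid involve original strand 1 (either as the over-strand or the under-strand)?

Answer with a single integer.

Answer: 4

Derivation:
Gen 1: crossing 2x3. Involves strand 1? no. Count so far: 0
Gen 2: crossing 3x2. Involves strand 1? no. Count so far: 0
Gen 3: crossing 1x2. Involves strand 1? yes. Count so far: 1
Gen 4: crossing 2x1. Involves strand 1? yes. Count so far: 2
Gen 5: crossing 1x2. Involves strand 1? yes. Count so far: 3
Gen 6: crossing 1x3. Involves strand 1? yes. Count so far: 4
Gen 7: crossing 2x3. Involves strand 1? no. Count so far: 4
Gen 8: crossing 3x2. Involves strand 1? no. Count so far: 4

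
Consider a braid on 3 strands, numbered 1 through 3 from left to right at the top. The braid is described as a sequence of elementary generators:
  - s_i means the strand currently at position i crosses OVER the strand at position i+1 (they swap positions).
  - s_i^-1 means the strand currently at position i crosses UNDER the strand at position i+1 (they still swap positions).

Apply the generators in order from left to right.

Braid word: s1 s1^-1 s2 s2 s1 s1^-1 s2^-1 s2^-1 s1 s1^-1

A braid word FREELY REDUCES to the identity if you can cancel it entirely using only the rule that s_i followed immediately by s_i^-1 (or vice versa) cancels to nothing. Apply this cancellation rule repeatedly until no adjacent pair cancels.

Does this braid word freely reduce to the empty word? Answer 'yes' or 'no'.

Gen 1 (s1): push. Stack: [s1]
Gen 2 (s1^-1): cancels prior s1. Stack: []
Gen 3 (s2): push. Stack: [s2]
Gen 4 (s2): push. Stack: [s2 s2]
Gen 5 (s1): push. Stack: [s2 s2 s1]
Gen 6 (s1^-1): cancels prior s1. Stack: [s2 s2]
Gen 7 (s2^-1): cancels prior s2. Stack: [s2]
Gen 8 (s2^-1): cancels prior s2. Stack: []
Gen 9 (s1): push. Stack: [s1]
Gen 10 (s1^-1): cancels prior s1. Stack: []
Reduced word: (empty)

Answer: yes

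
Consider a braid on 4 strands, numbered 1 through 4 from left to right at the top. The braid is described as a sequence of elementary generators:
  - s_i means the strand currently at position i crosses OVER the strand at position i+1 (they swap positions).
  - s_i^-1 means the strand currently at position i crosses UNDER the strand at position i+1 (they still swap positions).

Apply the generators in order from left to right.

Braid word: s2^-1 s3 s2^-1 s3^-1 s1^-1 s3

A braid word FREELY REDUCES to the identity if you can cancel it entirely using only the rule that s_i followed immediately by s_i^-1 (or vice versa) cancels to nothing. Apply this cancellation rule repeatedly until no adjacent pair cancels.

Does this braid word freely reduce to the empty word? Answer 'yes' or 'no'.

Answer: no

Derivation:
Gen 1 (s2^-1): push. Stack: [s2^-1]
Gen 2 (s3): push. Stack: [s2^-1 s3]
Gen 3 (s2^-1): push. Stack: [s2^-1 s3 s2^-1]
Gen 4 (s3^-1): push. Stack: [s2^-1 s3 s2^-1 s3^-1]
Gen 5 (s1^-1): push. Stack: [s2^-1 s3 s2^-1 s3^-1 s1^-1]
Gen 6 (s3): push. Stack: [s2^-1 s3 s2^-1 s3^-1 s1^-1 s3]
Reduced word: s2^-1 s3 s2^-1 s3^-1 s1^-1 s3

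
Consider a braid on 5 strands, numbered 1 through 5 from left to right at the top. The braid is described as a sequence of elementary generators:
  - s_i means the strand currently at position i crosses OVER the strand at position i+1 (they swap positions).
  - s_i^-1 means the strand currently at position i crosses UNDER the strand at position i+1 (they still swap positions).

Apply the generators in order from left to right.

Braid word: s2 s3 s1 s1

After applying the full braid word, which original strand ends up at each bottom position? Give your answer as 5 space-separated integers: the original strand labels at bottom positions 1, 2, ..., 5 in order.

Answer: 1 3 4 2 5

Derivation:
Gen 1 (s2): strand 2 crosses over strand 3. Perm now: [1 3 2 4 5]
Gen 2 (s3): strand 2 crosses over strand 4. Perm now: [1 3 4 2 5]
Gen 3 (s1): strand 1 crosses over strand 3. Perm now: [3 1 4 2 5]
Gen 4 (s1): strand 3 crosses over strand 1. Perm now: [1 3 4 2 5]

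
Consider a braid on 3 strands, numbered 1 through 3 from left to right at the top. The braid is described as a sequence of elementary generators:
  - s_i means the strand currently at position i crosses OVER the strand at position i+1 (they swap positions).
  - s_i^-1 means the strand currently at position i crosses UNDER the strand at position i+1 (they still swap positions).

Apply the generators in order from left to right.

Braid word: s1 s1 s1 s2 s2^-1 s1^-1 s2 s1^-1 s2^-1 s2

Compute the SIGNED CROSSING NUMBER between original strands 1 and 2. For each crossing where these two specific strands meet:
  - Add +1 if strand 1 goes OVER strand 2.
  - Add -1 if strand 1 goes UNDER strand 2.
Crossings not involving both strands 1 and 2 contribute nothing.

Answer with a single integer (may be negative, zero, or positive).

Answer: 0

Derivation:
Gen 1: 1 over 2. Both 1&2? yes. Contrib: +1. Sum: 1
Gen 2: 2 over 1. Both 1&2? yes. Contrib: -1. Sum: 0
Gen 3: 1 over 2. Both 1&2? yes. Contrib: +1. Sum: 1
Gen 4: crossing 1x3. Both 1&2? no. Sum: 1
Gen 5: crossing 3x1. Both 1&2? no. Sum: 1
Gen 6: 2 under 1. Both 1&2? yes. Contrib: +1. Sum: 2
Gen 7: crossing 2x3. Both 1&2? no. Sum: 2
Gen 8: crossing 1x3. Both 1&2? no. Sum: 2
Gen 9: 1 under 2. Both 1&2? yes. Contrib: -1. Sum: 1
Gen 10: 2 over 1. Both 1&2? yes. Contrib: -1. Sum: 0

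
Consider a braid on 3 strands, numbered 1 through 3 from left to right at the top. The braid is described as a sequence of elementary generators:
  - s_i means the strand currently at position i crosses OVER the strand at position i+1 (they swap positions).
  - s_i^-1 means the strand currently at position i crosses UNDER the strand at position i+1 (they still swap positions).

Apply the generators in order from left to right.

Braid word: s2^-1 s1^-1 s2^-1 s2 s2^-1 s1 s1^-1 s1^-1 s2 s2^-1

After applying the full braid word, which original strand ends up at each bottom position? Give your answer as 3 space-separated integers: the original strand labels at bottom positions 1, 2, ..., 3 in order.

Gen 1 (s2^-1): strand 2 crosses under strand 3. Perm now: [1 3 2]
Gen 2 (s1^-1): strand 1 crosses under strand 3. Perm now: [3 1 2]
Gen 3 (s2^-1): strand 1 crosses under strand 2. Perm now: [3 2 1]
Gen 4 (s2): strand 2 crosses over strand 1. Perm now: [3 1 2]
Gen 5 (s2^-1): strand 1 crosses under strand 2. Perm now: [3 2 1]
Gen 6 (s1): strand 3 crosses over strand 2. Perm now: [2 3 1]
Gen 7 (s1^-1): strand 2 crosses under strand 3. Perm now: [3 2 1]
Gen 8 (s1^-1): strand 3 crosses under strand 2. Perm now: [2 3 1]
Gen 9 (s2): strand 3 crosses over strand 1. Perm now: [2 1 3]
Gen 10 (s2^-1): strand 1 crosses under strand 3. Perm now: [2 3 1]

Answer: 2 3 1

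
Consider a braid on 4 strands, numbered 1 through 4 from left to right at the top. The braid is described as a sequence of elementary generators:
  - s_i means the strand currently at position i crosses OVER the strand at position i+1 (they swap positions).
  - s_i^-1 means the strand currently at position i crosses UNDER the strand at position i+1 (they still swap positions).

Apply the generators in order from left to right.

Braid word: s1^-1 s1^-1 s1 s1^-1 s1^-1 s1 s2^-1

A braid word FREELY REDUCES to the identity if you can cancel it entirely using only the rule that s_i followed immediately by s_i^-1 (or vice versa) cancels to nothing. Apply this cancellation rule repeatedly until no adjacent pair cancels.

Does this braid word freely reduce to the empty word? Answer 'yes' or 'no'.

Gen 1 (s1^-1): push. Stack: [s1^-1]
Gen 2 (s1^-1): push. Stack: [s1^-1 s1^-1]
Gen 3 (s1): cancels prior s1^-1. Stack: [s1^-1]
Gen 4 (s1^-1): push. Stack: [s1^-1 s1^-1]
Gen 5 (s1^-1): push. Stack: [s1^-1 s1^-1 s1^-1]
Gen 6 (s1): cancels prior s1^-1. Stack: [s1^-1 s1^-1]
Gen 7 (s2^-1): push. Stack: [s1^-1 s1^-1 s2^-1]
Reduced word: s1^-1 s1^-1 s2^-1

Answer: no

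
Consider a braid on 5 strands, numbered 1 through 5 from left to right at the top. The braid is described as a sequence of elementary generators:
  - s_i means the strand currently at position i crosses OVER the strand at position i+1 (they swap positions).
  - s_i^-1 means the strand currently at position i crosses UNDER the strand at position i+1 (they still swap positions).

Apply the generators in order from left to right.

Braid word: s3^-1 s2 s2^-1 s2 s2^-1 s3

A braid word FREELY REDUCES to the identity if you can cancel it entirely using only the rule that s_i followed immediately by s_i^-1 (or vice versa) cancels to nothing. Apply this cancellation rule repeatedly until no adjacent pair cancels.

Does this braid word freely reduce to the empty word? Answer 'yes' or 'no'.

Answer: yes

Derivation:
Gen 1 (s3^-1): push. Stack: [s3^-1]
Gen 2 (s2): push. Stack: [s3^-1 s2]
Gen 3 (s2^-1): cancels prior s2. Stack: [s3^-1]
Gen 4 (s2): push. Stack: [s3^-1 s2]
Gen 5 (s2^-1): cancels prior s2. Stack: [s3^-1]
Gen 6 (s3): cancels prior s3^-1. Stack: []
Reduced word: (empty)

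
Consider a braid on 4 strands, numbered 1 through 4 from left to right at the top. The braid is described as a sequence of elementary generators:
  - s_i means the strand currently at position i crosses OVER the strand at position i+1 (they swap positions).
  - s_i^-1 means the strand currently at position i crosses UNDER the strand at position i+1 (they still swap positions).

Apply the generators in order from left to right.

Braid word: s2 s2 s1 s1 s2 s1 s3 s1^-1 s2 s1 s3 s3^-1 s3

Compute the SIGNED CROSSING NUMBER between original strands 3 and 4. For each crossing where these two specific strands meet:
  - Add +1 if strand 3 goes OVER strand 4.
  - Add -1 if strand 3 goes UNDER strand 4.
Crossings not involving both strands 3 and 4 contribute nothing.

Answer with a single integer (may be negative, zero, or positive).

Answer: 1

Derivation:
Gen 1: crossing 2x3. Both 3&4? no. Sum: 0
Gen 2: crossing 3x2. Both 3&4? no. Sum: 0
Gen 3: crossing 1x2. Both 3&4? no. Sum: 0
Gen 4: crossing 2x1. Both 3&4? no. Sum: 0
Gen 5: crossing 2x3. Both 3&4? no. Sum: 0
Gen 6: crossing 1x3. Both 3&4? no. Sum: 0
Gen 7: crossing 2x4. Both 3&4? no. Sum: 0
Gen 8: crossing 3x1. Both 3&4? no. Sum: 0
Gen 9: 3 over 4. Both 3&4? yes. Contrib: +1. Sum: 1
Gen 10: crossing 1x4. Both 3&4? no. Sum: 1
Gen 11: crossing 3x2. Both 3&4? no. Sum: 1
Gen 12: crossing 2x3. Both 3&4? no. Sum: 1
Gen 13: crossing 3x2. Both 3&4? no. Sum: 1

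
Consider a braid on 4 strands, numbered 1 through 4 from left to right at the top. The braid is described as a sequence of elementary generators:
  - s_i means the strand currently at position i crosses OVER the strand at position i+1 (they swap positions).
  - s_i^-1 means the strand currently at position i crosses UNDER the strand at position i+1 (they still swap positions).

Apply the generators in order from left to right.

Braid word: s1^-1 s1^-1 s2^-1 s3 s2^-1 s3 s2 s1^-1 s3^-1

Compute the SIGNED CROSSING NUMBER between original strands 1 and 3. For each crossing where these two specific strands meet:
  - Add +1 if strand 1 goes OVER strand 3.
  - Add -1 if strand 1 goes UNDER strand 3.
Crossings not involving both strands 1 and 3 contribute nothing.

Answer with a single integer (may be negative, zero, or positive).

Gen 1: crossing 1x2. Both 1&3? no. Sum: 0
Gen 2: crossing 2x1. Both 1&3? no. Sum: 0
Gen 3: crossing 2x3. Both 1&3? no. Sum: 0
Gen 4: crossing 2x4. Both 1&3? no. Sum: 0
Gen 5: crossing 3x4. Both 1&3? no. Sum: 0
Gen 6: crossing 3x2. Both 1&3? no. Sum: 0
Gen 7: crossing 4x2. Both 1&3? no. Sum: 0
Gen 8: crossing 1x2. Both 1&3? no. Sum: 0
Gen 9: crossing 4x3. Both 1&3? no. Sum: 0

Answer: 0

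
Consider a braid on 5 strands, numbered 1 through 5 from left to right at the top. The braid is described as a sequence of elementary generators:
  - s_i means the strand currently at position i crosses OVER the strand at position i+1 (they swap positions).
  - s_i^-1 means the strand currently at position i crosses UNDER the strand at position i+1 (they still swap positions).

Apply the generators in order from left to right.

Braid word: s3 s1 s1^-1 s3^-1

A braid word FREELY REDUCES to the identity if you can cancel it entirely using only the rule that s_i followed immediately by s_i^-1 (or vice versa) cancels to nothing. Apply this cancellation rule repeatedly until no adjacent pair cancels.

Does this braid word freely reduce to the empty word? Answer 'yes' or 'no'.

Answer: yes

Derivation:
Gen 1 (s3): push. Stack: [s3]
Gen 2 (s1): push. Stack: [s3 s1]
Gen 3 (s1^-1): cancels prior s1. Stack: [s3]
Gen 4 (s3^-1): cancels prior s3. Stack: []
Reduced word: (empty)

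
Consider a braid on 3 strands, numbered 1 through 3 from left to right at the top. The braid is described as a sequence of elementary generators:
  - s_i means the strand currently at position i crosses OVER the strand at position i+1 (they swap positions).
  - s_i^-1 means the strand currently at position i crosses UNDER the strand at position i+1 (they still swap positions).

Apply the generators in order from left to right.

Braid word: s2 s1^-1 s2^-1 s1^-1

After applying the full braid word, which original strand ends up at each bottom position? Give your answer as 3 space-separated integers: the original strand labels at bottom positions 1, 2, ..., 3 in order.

Answer: 2 3 1

Derivation:
Gen 1 (s2): strand 2 crosses over strand 3. Perm now: [1 3 2]
Gen 2 (s1^-1): strand 1 crosses under strand 3. Perm now: [3 1 2]
Gen 3 (s2^-1): strand 1 crosses under strand 2. Perm now: [3 2 1]
Gen 4 (s1^-1): strand 3 crosses under strand 2. Perm now: [2 3 1]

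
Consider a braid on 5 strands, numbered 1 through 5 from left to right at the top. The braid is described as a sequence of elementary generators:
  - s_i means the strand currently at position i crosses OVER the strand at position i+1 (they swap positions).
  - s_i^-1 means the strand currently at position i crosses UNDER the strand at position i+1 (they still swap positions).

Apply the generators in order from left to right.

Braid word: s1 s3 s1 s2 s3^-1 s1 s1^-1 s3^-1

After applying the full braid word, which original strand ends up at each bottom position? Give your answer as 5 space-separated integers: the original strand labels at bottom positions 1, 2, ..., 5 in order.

Answer: 1 4 2 3 5

Derivation:
Gen 1 (s1): strand 1 crosses over strand 2. Perm now: [2 1 3 4 5]
Gen 2 (s3): strand 3 crosses over strand 4. Perm now: [2 1 4 3 5]
Gen 3 (s1): strand 2 crosses over strand 1. Perm now: [1 2 4 3 5]
Gen 4 (s2): strand 2 crosses over strand 4. Perm now: [1 4 2 3 5]
Gen 5 (s3^-1): strand 2 crosses under strand 3. Perm now: [1 4 3 2 5]
Gen 6 (s1): strand 1 crosses over strand 4. Perm now: [4 1 3 2 5]
Gen 7 (s1^-1): strand 4 crosses under strand 1. Perm now: [1 4 3 2 5]
Gen 8 (s3^-1): strand 3 crosses under strand 2. Perm now: [1 4 2 3 5]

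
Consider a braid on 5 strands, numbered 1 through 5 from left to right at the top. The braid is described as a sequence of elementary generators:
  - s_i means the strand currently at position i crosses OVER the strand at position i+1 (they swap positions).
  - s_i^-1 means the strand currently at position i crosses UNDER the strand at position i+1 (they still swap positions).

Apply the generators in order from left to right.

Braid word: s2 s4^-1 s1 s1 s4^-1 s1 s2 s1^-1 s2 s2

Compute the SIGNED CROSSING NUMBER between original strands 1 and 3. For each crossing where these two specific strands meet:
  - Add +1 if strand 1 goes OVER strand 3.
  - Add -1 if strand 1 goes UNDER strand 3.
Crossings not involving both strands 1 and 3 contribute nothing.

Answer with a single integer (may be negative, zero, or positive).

Answer: 1

Derivation:
Gen 1: crossing 2x3. Both 1&3? no. Sum: 0
Gen 2: crossing 4x5. Both 1&3? no. Sum: 0
Gen 3: 1 over 3. Both 1&3? yes. Contrib: +1. Sum: 1
Gen 4: 3 over 1. Both 1&3? yes. Contrib: -1. Sum: 0
Gen 5: crossing 5x4. Both 1&3? no. Sum: 0
Gen 6: 1 over 3. Both 1&3? yes. Contrib: +1. Sum: 1
Gen 7: crossing 1x2. Both 1&3? no. Sum: 1
Gen 8: crossing 3x2. Both 1&3? no. Sum: 1
Gen 9: 3 over 1. Both 1&3? yes. Contrib: -1. Sum: 0
Gen 10: 1 over 3. Both 1&3? yes. Contrib: +1. Sum: 1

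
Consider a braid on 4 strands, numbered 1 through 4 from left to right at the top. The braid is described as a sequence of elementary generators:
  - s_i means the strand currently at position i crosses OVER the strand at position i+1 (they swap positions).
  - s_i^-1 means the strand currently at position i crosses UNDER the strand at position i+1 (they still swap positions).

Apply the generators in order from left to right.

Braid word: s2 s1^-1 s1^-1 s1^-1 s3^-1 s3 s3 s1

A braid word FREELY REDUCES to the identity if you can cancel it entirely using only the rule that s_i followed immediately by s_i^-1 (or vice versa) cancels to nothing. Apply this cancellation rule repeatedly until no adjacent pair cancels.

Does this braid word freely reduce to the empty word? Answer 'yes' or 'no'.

Gen 1 (s2): push. Stack: [s2]
Gen 2 (s1^-1): push. Stack: [s2 s1^-1]
Gen 3 (s1^-1): push. Stack: [s2 s1^-1 s1^-1]
Gen 4 (s1^-1): push. Stack: [s2 s1^-1 s1^-1 s1^-1]
Gen 5 (s3^-1): push. Stack: [s2 s1^-1 s1^-1 s1^-1 s3^-1]
Gen 6 (s3): cancels prior s3^-1. Stack: [s2 s1^-1 s1^-1 s1^-1]
Gen 7 (s3): push. Stack: [s2 s1^-1 s1^-1 s1^-1 s3]
Gen 8 (s1): push. Stack: [s2 s1^-1 s1^-1 s1^-1 s3 s1]
Reduced word: s2 s1^-1 s1^-1 s1^-1 s3 s1

Answer: no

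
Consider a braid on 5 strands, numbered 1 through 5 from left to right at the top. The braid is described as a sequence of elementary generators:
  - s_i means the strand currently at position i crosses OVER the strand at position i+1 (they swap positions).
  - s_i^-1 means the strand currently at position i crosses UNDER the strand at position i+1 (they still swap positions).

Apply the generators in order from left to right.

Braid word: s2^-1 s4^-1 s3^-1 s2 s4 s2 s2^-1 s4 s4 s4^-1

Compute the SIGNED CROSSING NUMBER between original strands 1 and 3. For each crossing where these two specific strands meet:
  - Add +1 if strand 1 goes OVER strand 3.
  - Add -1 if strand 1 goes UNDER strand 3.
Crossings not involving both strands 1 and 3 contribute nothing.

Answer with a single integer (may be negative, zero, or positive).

Answer: 0

Derivation:
Gen 1: crossing 2x3. Both 1&3? no. Sum: 0
Gen 2: crossing 4x5. Both 1&3? no. Sum: 0
Gen 3: crossing 2x5. Both 1&3? no. Sum: 0
Gen 4: crossing 3x5. Both 1&3? no. Sum: 0
Gen 5: crossing 2x4. Both 1&3? no. Sum: 0
Gen 6: crossing 5x3. Both 1&3? no. Sum: 0
Gen 7: crossing 3x5. Both 1&3? no. Sum: 0
Gen 8: crossing 4x2. Both 1&3? no. Sum: 0
Gen 9: crossing 2x4. Both 1&3? no. Sum: 0
Gen 10: crossing 4x2. Both 1&3? no. Sum: 0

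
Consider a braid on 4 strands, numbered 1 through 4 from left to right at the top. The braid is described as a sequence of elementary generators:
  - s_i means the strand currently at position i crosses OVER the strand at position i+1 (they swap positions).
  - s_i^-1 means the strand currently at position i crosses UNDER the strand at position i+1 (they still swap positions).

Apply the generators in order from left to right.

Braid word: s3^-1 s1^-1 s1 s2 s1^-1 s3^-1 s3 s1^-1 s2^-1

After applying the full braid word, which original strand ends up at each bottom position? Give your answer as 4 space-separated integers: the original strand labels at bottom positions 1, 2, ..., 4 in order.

Gen 1 (s3^-1): strand 3 crosses under strand 4. Perm now: [1 2 4 3]
Gen 2 (s1^-1): strand 1 crosses under strand 2. Perm now: [2 1 4 3]
Gen 3 (s1): strand 2 crosses over strand 1. Perm now: [1 2 4 3]
Gen 4 (s2): strand 2 crosses over strand 4. Perm now: [1 4 2 3]
Gen 5 (s1^-1): strand 1 crosses under strand 4. Perm now: [4 1 2 3]
Gen 6 (s3^-1): strand 2 crosses under strand 3. Perm now: [4 1 3 2]
Gen 7 (s3): strand 3 crosses over strand 2. Perm now: [4 1 2 3]
Gen 8 (s1^-1): strand 4 crosses under strand 1. Perm now: [1 4 2 3]
Gen 9 (s2^-1): strand 4 crosses under strand 2. Perm now: [1 2 4 3]

Answer: 1 2 4 3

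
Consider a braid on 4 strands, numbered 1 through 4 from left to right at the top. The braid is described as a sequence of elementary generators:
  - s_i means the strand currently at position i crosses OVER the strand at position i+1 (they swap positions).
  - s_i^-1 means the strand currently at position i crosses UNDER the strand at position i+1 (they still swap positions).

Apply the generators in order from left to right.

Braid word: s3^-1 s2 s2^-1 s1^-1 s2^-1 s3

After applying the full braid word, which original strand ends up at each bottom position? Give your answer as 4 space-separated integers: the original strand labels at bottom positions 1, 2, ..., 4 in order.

Answer: 2 4 3 1

Derivation:
Gen 1 (s3^-1): strand 3 crosses under strand 4. Perm now: [1 2 4 3]
Gen 2 (s2): strand 2 crosses over strand 4. Perm now: [1 4 2 3]
Gen 3 (s2^-1): strand 4 crosses under strand 2. Perm now: [1 2 4 3]
Gen 4 (s1^-1): strand 1 crosses under strand 2. Perm now: [2 1 4 3]
Gen 5 (s2^-1): strand 1 crosses under strand 4. Perm now: [2 4 1 3]
Gen 6 (s3): strand 1 crosses over strand 3. Perm now: [2 4 3 1]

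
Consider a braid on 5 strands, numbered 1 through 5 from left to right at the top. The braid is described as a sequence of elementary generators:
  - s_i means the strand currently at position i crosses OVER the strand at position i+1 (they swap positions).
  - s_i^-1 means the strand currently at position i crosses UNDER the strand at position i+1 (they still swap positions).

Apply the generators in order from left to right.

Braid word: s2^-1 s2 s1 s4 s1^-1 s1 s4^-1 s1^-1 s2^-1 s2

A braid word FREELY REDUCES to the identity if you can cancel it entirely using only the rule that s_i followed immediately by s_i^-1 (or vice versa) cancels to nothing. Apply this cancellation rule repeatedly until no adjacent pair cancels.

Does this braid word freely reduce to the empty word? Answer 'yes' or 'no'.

Answer: yes

Derivation:
Gen 1 (s2^-1): push. Stack: [s2^-1]
Gen 2 (s2): cancels prior s2^-1. Stack: []
Gen 3 (s1): push. Stack: [s1]
Gen 4 (s4): push. Stack: [s1 s4]
Gen 5 (s1^-1): push. Stack: [s1 s4 s1^-1]
Gen 6 (s1): cancels prior s1^-1. Stack: [s1 s4]
Gen 7 (s4^-1): cancels prior s4. Stack: [s1]
Gen 8 (s1^-1): cancels prior s1. Stack: []
Gen 9 (s2^-1): push. Stack: [s2^-1]
Gen 10 (s2): cancels prior s2^-1. Stack: []
Reduced word: (empty)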